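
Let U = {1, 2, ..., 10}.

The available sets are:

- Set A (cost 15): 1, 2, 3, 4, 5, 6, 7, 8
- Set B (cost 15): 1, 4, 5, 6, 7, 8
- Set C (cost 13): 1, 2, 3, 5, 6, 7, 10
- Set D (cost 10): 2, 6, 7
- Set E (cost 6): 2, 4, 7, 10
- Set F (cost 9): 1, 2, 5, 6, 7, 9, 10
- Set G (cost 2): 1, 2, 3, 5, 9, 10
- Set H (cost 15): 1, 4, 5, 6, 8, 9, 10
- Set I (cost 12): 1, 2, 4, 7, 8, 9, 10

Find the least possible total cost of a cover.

B, G together cover every point (B ∪ G = {1, 2, 3, 4, 5, 6, 7, 8, 9, 10}); total cost 15 + 2 = 17.
The greedy pick G, E, A costs 23; no covering selection beats 17.

17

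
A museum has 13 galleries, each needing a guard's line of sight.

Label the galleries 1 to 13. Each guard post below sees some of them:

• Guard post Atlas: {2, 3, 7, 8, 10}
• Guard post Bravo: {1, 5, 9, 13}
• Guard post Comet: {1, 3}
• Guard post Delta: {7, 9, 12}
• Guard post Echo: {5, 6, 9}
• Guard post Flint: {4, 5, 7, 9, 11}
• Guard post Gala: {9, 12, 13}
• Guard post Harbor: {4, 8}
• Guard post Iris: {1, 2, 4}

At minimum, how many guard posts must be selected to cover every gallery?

Atlas and Bravo and Echo and Flint and Gala together: Atlas ∪ Bravo ∪ Echo ∪ Flint ∪ Gala = {1, 2, 3, 4, 5, 6, 7, 8, 9, 10, 11, 12, 13} — every gallery is covered.
No 4 of the 9 guard posts cover everything (all 126 combinations miss at least one gallery), so 5 is optimal.

5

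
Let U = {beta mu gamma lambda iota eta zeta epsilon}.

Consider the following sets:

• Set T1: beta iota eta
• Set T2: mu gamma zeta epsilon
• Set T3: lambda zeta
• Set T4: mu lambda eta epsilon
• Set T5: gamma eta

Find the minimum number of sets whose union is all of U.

3

T1, T2, and T3 cover everything between them: the union {beta, mu, gamma, lambda, iota, eta, zeta, epsilon} is all of U.
Only T1 contains beta, so T1 is forced; the remaining 5 elements need at least 2 more sets (each remaining set adds at most 4) — so at least 3 sets are needed, and 3 is optimal.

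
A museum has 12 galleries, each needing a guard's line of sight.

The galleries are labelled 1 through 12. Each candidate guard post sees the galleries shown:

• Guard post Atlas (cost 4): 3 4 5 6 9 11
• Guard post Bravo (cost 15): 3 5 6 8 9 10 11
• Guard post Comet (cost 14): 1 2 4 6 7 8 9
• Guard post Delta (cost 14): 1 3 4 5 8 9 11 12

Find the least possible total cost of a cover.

Bravo, Comet, Delta together cover every gallery (Bravo ∪ Comet ∪ Delta = {1, 2, 3, 4, 5, 6, 7, 8, 9, 10, 11, 12}); total cost 15 + 14 + 14 = 43.
The greedy pick Atlas, Comet, Delta, Bravo costs 47; no covering selection beats 43.

43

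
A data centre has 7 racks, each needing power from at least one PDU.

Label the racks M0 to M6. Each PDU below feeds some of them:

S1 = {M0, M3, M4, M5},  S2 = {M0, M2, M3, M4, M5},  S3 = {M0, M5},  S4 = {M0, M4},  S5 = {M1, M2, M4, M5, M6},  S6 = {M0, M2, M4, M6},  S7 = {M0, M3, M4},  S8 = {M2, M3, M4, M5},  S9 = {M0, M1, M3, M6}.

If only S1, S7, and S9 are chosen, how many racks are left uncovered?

Union of S1, S7, S9 = {M0, M1, M3, M4, M5, M6}.
Not covered: M2 — 1 rack.

1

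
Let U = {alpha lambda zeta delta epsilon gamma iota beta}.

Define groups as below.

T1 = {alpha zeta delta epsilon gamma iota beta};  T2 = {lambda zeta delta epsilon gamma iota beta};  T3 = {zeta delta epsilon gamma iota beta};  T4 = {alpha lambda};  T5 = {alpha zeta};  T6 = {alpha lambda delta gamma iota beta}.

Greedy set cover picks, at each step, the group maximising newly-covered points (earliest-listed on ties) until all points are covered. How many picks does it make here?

Greedy: pick T1 (covers 7 new) → pick T2 (covers 1 new). Total picks: 2.

2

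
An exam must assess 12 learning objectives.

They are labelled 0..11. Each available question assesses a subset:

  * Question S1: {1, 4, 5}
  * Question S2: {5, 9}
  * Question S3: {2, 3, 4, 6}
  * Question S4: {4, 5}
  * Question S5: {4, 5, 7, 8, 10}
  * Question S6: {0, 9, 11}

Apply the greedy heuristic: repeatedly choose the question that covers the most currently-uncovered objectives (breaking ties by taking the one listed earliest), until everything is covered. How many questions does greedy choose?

4

Greedy: pick S5 (covers 5 new) → pick S3 (covers 3 new) → pick S6 (covers 3 new) → pick S1 (covers 1 new). Total picks: 4.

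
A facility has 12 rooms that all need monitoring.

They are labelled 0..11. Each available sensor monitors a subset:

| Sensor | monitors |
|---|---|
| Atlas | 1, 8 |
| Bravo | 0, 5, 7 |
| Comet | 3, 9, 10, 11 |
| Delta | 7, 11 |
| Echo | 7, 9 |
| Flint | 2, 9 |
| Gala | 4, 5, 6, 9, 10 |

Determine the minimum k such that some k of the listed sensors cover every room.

Atlas and Bravo and Comet and Flint and Gala together: Atlas ∪ Bravo ∪ Comet ∪ Flint ∪ Gala = {0, 1, 2, 3, 4, 5, 6, 7, 8, 9, 10, 11} — every room is covered.
Only Gala contains 4, so Gala is forced; the remaining 7 rooms need at least 4 more sensors (each remaining sensor adds at most 2) — so at least 5 sensors are needed, and 5 is optimal.

5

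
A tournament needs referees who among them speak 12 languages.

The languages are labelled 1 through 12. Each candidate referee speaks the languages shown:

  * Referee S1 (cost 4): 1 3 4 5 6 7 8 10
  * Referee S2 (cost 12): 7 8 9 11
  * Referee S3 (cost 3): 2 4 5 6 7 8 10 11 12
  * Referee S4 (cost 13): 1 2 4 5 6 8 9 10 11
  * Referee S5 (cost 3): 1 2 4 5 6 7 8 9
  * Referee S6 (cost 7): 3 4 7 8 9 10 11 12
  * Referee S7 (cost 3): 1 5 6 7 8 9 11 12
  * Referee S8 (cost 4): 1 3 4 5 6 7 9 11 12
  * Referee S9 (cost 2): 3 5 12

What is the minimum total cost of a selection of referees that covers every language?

7

S3, S8 together cover every language (S3 ∪ S8 = {1, 2, 3, 4, 5, 6, 7, 8, 9, 10, 11, 12}); total cost 3 + 4 = 7.
No covering selection has total cost below 7.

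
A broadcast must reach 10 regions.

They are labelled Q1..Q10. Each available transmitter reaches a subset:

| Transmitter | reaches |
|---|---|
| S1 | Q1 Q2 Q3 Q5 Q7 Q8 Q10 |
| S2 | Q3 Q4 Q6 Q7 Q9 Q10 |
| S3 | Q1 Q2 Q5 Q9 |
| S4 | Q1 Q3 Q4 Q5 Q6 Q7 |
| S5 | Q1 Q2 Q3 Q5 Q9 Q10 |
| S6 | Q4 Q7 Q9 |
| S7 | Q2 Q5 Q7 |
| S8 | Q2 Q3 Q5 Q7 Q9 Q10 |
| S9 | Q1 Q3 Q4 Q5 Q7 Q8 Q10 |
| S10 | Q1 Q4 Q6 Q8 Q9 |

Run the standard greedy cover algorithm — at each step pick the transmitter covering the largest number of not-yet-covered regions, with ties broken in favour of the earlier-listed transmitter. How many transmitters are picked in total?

2

Greedy: pick S1 (covers 7 new) → pick S2 (covers 3 new). Total picks: 2.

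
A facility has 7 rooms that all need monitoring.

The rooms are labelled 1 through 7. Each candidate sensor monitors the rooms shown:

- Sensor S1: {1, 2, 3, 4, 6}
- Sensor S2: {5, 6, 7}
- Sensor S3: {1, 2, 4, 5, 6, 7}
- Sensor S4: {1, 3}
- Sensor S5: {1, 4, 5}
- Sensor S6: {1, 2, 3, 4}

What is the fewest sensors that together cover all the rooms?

2

S3 and S4 together: S3 ∪ S4 = {1, 2, 3, 4, 5, 6, 7} — every room is covered.
No single sensor has all 7 rooms (the largest, S3, has 6), so 2 is optimal.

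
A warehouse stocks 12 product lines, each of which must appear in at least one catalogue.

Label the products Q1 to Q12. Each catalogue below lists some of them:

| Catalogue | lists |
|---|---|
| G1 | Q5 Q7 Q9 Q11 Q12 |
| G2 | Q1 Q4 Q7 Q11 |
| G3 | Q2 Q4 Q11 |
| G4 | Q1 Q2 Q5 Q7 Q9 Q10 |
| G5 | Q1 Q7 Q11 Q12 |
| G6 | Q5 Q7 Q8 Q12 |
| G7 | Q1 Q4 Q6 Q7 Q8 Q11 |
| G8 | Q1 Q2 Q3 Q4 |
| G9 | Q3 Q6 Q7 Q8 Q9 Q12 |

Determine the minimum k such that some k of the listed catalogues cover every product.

3

Take {G3, G4, G9}. Their union is {Q1, Q2, Q3, Q4, Q5, Q6, Q7, Q8, Q9, Q10, Q11, Q12}, which is all 12 products.
Only G4 contains Q10, so G4 is forced; the remaining 6 products need at least 2 more catalogues (each remaining catalogue adds at most 4) — so at least 3 catalogues are needed, and 3 is optimal.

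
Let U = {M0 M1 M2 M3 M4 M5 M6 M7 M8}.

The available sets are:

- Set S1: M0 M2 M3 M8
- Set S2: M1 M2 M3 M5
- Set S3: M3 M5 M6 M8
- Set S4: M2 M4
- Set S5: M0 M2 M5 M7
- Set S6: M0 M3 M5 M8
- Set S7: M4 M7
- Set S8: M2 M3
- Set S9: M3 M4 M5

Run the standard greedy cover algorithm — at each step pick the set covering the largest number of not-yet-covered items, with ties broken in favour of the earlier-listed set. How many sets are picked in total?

Greedy: pick S1 (covers 4 new) → pick S2 (covers 2 new) → pick S7 (covers 2 new) → pick S3 (covers 1 new). Total picks: 4.

4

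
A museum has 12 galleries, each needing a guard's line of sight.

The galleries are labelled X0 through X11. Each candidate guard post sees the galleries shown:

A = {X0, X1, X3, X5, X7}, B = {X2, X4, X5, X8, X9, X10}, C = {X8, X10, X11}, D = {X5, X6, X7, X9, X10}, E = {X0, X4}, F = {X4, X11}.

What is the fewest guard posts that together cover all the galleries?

A and B and D and F together: A ∪ B ∪ D ∪ F = {X0, X1, X2, X3, X4, X5, X6, X7, X8, X9, X10, X11} — every gallery is covered.
Only D contains X6, so D is forced; the remaining 7 galleries need at least 3 more guard posts (each remaining guard post adds at most 3) — so at least 4 guard posts are needed, and 4 is optimal.

4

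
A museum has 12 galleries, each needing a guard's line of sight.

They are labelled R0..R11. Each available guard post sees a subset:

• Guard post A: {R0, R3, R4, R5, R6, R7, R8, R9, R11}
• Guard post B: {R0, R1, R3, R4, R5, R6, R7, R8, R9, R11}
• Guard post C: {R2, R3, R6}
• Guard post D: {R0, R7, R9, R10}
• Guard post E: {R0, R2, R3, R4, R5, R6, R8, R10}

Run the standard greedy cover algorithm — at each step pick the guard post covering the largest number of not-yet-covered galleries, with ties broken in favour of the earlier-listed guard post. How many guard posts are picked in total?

2

Greedy: pick B (covers 10 new) → pick E (covers 2 new). Total picks: 2.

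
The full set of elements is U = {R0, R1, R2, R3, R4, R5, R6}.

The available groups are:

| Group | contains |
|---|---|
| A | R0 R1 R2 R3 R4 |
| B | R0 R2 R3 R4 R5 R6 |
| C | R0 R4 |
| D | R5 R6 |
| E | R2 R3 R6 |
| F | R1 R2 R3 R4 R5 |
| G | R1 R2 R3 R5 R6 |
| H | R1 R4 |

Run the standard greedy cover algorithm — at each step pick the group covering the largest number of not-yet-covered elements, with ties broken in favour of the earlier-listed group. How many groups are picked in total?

Greedy: pick B (covers 6 new) → pick A (covers 1 new). Total picks: 2.

2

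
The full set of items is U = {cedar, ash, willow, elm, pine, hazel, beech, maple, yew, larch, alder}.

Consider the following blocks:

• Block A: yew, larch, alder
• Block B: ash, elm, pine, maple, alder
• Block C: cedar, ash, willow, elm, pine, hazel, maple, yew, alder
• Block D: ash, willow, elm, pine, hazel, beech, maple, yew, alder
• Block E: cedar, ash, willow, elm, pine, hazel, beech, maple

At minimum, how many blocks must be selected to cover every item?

2

A and E together: A ∪ E = {cedar, ash, willow, elm, pine, hazel, beech, maple, yew, larch, alder} — every item is covered.
No single block has all 11 items (the largest, C, has 9), so 2 is optimal.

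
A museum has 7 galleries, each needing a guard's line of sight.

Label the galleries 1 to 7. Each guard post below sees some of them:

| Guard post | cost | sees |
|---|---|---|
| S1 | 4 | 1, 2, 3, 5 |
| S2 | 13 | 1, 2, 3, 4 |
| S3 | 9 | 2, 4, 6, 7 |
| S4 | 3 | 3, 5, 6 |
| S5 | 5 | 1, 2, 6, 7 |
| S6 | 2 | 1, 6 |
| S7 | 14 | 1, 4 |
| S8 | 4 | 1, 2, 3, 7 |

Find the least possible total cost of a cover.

S1, S3 together cover every gallery (S1 ∪ S3 = {1, 2, 3, 4, 5, 6, 7}); total cost 4 + 9 = 13.
The greedy pick S1, S6, S8, S3 costs 19; no covering selection beats 13.

13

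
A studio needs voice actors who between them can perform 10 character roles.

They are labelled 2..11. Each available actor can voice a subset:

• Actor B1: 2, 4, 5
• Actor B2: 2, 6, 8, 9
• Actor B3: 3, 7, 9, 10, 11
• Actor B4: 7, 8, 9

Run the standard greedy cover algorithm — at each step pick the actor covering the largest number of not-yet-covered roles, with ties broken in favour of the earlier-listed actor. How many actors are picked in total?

3

Greedy: pick B3 (covers 5 new) → pick B1 (covers 3 new) → pick B2 (covers 2 new). Total picks: 3.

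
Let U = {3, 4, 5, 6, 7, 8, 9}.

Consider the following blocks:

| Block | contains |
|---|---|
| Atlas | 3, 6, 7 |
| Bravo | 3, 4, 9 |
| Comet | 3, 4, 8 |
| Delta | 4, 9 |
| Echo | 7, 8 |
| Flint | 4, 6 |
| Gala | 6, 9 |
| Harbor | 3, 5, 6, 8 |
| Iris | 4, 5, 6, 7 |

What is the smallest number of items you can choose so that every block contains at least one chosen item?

3

H = {4, 6, 7} meets every block (each contains at least one member of H), and |H| = 3.
No choice of 2 items meets every block, so 3 is the minimum.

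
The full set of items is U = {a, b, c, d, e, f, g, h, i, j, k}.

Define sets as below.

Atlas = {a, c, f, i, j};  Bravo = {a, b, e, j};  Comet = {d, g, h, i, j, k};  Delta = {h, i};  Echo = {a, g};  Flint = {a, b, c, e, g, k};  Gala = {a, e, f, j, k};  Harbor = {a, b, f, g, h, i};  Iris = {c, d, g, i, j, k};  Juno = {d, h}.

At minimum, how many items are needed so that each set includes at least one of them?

The 3 items {a, g, h} hit every set.
No choice of 2 items meets every set, so 3 is the minimum.

3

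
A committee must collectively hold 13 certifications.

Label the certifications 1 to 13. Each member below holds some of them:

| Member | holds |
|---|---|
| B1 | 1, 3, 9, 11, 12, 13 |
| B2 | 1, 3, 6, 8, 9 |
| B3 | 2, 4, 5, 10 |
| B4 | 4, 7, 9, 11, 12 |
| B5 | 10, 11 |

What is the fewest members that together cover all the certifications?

4

B1 and B2 and B3 and B4 together: B1 ∪ B2 ∪ B3 ∪ B4 = {1, 2, 3, 4, 5, 6, 7, 8, 9, 10, 11, 12, 13} — every certification is covered.
No 3 of the 5 members cover everything (all 10 combinations miss at least one certification), so 4 is optimal.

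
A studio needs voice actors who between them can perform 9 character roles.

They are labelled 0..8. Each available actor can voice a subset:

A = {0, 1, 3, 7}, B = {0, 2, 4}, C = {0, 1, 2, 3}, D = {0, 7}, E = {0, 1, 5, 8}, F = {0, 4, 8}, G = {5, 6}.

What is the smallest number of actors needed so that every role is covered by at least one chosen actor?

C and D and F and G together: C ∪ D ∪ F ∪ G = {0, 1, 2, 3, 4, 5, 6, 7, 8} — every role is covered.
No 3 of the 7 actors cover everything (all 35 combinations miss at least one role), so 4 is optimal.

4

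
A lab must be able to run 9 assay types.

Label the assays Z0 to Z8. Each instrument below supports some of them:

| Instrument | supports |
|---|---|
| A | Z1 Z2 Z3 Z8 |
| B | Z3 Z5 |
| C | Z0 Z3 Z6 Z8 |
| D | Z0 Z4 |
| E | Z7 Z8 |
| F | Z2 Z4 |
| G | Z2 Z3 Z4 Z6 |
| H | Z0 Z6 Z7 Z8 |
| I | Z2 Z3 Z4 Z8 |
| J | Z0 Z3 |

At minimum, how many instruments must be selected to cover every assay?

A and B and F and H together: A ∪ B ∪ F ∪ H = {Z0, Z1, Z2, Z3, Z4, Z5, Z6, Z7, Z8} — every assay is covered.
No 3 of the 10 instruments cover everything (all 120 combinations miss at least one assay), so 4 is optimal.

4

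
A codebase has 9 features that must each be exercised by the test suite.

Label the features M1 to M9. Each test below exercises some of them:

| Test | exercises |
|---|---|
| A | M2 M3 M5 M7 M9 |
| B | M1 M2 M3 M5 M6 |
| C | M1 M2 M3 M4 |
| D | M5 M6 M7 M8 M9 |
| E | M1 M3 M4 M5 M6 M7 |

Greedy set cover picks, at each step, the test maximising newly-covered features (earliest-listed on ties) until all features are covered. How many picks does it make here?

Greedy: pick E (covers 6 new) → pick A (covers 2 new) → pick D (covers 1 new). Total picks: 3.
(The true minimum cover uses only 2 tests, so greedy is not optimal here.)

3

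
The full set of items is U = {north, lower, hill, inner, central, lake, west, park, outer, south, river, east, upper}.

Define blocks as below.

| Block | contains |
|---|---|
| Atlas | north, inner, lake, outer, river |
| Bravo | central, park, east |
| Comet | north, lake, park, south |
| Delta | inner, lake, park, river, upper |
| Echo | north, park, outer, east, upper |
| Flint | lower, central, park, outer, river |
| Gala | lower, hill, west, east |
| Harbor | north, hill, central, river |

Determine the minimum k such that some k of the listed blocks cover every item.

4

Comet and Delta and Flint and Gala together: Comet ∪ Delta ∪ Flint ∪ Gala = {north, lower, hill, inner, central, lake, west, park, outer, south, river, east, upper} — every item is covered.
Only Comet contains south, so Comet is forced; the remaining 9 items need at least 3 more blocks (each remaining block adds at most 4) — so at least 4 blocks are needed, and 4 is optimal.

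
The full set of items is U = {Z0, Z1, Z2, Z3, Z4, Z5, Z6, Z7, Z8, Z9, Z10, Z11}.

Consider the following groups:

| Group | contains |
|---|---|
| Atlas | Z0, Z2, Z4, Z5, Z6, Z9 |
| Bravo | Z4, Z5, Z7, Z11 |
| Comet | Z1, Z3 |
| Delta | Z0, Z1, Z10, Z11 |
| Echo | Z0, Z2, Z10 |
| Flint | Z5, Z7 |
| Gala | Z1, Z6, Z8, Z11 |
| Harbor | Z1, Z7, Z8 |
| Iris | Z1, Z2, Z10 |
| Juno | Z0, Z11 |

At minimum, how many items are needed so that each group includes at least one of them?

H = {Z0, Z1, Z7} meets every group (each contains at least one member of H), and |H| = 3.
The groups Bravo, Comet, Echo are pairwise disjoint, so any hitting set needs a separate item for each — at least 3. Hence 3 is optimal.

3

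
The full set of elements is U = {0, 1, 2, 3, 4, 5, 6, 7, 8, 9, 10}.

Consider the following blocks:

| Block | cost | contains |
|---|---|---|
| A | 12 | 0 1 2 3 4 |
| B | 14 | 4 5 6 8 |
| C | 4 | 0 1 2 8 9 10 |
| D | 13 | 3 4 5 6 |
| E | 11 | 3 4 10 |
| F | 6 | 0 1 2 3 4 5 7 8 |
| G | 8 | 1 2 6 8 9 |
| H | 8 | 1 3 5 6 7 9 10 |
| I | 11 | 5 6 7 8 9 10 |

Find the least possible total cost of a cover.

14

F, H together cover every element (F ∪ H = {0, 1, 2, 3, 4, 5, 6, 7, 8, 9, 10}); total cost 6 + 8 = 14.
The greedy pick C, F, G costs 18; no covering selection beats 14.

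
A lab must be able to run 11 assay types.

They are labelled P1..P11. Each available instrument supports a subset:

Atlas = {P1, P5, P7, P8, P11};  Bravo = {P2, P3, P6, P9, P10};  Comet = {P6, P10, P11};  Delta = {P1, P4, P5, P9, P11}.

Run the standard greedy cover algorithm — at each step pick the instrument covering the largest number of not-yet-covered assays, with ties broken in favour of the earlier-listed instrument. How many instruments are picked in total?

Greedy: pick Atlas (covers 5 new) → pick Bravo (covers 5 new) → pick Delta (covers 1 new). Total picks: 3.

3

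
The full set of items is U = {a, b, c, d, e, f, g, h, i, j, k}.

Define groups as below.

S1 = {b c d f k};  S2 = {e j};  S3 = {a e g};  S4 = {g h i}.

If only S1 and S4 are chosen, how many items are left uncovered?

3

Union of S1, S4 = {b, c, d, f, g, h, i, k}.
Not covered: a, e, j — 3 items.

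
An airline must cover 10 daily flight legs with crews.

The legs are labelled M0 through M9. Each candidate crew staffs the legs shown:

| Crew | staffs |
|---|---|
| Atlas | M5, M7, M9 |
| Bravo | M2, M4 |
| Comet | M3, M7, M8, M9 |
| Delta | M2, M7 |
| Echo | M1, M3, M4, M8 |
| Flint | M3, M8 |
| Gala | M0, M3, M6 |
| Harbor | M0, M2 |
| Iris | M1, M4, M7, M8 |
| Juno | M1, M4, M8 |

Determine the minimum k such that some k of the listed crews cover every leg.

Take {Atlas, Bravo, Gala, Juno}. Their union is {M0, M1, M2, M3, M4, M5, M6, M7, M8, M9}, which is all 10 legs.
No 3 of the 10 crews cover everything (all 120 combinations miss at least one leg), so 4 is optimal.

4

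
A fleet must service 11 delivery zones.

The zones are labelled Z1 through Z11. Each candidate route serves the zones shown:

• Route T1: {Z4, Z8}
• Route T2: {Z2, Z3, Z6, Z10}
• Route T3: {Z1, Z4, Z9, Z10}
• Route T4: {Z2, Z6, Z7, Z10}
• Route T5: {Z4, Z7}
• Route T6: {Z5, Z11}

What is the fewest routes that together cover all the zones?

Take {T1, T2, T3, T4, T6}. Their union is {Z1, Z2, Z3, Z4, Z5, Z6, Z7, Z8, Z9, Z10, Z11}, which is all 11 zones.
No 4 of the 6 routes cover everything (all 15 combinations miss at least one zone), so 5 is optimal.

5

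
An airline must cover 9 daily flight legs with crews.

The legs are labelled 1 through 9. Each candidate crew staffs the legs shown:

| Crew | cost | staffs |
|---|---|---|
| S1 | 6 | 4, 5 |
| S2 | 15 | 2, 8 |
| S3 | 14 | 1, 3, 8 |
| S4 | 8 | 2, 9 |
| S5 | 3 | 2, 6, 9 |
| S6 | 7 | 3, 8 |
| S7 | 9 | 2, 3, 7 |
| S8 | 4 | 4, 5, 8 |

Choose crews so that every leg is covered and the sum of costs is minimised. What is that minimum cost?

30

S3, S5, S7, S8 together cover every leg (S3 ∪ S5 ∪ S7 ∪ S8 = {1, 2, 3, 4, 5, 6, 7, 8, 9}); total cost 14 + 3 + 9 + 4 = 30.
No covering selection has total cost below 30.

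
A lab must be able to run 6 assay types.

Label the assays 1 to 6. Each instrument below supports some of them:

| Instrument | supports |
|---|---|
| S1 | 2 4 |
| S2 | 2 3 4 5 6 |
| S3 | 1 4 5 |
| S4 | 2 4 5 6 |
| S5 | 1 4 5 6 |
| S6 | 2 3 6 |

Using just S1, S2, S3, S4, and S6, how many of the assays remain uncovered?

0

Union of S1, S2, S3, S4, S6 = {1, 2, 3, 4, 5, 6} — that's every assay, so 0 are uncovered.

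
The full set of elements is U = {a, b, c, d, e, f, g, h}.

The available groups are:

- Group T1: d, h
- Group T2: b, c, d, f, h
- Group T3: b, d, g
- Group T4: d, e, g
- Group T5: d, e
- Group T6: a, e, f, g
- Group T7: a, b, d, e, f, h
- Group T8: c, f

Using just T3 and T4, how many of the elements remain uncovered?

4

Union of T3, T4 = {b, d, e, g}.
Not covered: a, c, f, h — 4 elements.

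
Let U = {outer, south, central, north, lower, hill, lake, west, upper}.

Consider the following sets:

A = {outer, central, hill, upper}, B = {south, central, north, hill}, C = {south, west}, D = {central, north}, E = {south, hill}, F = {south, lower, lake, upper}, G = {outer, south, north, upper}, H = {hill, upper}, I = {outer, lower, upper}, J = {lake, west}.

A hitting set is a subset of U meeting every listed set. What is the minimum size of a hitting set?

4

T = {south, central, west, upper} meets every set (each contains at least one member of T), and |T| = 4.
The sets D, E, I, J are pairwise disjoint, so any hitting set needs a separate item for each — at least 4. Hence 4 is optimal.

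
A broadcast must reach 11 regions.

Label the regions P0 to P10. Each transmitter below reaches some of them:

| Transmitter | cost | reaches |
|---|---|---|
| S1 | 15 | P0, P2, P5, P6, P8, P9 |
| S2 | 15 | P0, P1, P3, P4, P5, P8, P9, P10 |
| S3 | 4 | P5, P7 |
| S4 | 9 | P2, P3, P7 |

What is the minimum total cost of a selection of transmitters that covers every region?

S1, S2, S3 together cover every region (S1 ∪ S2 ∪ S3 = {P0, P1, P2, P3, P4, P5, P6, P7, P8, P9, P10}); total cost 15 + 15 + 4 = 34.
No covering selection has total cost below 34.

34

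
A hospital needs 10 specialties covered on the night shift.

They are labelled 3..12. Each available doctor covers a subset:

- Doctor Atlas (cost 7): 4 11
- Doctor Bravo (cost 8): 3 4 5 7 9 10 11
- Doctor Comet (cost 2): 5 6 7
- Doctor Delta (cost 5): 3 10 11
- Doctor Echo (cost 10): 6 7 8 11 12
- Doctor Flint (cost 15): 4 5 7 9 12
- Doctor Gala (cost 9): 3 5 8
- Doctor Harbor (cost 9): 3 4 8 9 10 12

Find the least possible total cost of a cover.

Comet, Delta, Harbor together cover every specialty (Comet ∪ Delta ∪ Harbor = {3, 4, 5, 6, 7, 8, 9, 10, 11, 12}); total cost 2 + 5 + 9 = 16.
No covering selection has total cost below 16.

16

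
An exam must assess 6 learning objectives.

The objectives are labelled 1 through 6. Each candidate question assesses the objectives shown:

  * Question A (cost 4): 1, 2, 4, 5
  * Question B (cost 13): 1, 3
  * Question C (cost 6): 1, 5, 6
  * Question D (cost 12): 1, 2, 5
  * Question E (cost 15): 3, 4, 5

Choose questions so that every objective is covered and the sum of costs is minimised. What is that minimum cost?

A, B, C together cover every objective (A ∪ B ∪ C = {1, 2, 3, 4, 5, 6}); total cost 4 + 13 + 6 = 23.
No covering selection has total cost below 23.

23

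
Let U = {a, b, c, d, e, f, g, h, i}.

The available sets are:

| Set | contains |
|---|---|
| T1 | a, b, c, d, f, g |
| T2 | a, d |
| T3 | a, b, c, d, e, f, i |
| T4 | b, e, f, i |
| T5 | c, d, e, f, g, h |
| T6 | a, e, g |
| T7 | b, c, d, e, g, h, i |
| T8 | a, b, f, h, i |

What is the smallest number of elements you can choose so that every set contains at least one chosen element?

2

The 2 elements {a, e} hit every set.
The sets T2, T4 are pairwise disjoint, so any hitting set needs a separate element for each — at least 2. Hence 2 is optimal.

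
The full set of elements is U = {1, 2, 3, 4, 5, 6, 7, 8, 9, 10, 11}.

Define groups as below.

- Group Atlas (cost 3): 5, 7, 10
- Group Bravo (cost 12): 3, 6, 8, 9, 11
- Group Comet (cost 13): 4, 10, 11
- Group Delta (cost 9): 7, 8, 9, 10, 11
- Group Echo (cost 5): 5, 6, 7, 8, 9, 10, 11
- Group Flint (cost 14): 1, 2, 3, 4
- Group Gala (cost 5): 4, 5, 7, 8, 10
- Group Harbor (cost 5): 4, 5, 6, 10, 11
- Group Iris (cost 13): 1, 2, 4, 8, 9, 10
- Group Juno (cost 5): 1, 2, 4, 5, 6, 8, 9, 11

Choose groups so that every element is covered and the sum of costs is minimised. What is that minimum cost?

19

Echo, Flint together cover every element (Echo ∪ Flint = {1, 2, 3, 4, 5, 6, 7, 8, 9, 10, 11}); total cost 5 + 14 = 19.
The greedy pick Juno, Atlas, Bravo costs 20; no covering selection beats 19.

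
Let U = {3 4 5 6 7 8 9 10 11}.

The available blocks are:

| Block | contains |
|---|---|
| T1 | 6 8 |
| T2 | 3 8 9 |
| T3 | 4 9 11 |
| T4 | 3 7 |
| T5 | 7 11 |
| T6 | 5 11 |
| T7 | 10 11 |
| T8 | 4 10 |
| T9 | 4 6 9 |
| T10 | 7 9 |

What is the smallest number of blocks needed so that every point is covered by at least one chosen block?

T2, T6, T8, T9, and T10 cover everything between them: the union {3, 4, 5, 6, 7, 8, 9, 10, 11} is all of U.
No 4 of the 10 blocks cover everything (all 210 combinations miss at least one point), so 5 is optimal.

5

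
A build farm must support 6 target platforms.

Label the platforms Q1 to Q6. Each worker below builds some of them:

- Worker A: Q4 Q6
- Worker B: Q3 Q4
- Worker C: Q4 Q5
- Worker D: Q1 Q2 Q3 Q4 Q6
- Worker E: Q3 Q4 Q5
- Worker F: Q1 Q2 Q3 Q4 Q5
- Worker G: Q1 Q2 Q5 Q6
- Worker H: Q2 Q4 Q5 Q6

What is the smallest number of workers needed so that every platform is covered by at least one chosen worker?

A and F together: A ∪ F = {Q1, Q2, Q3, Q4, Q5, Q6} — every platform is covered.
No single worker has all 6 platforms (the largest, D, has 5), so 2 is optimal.

2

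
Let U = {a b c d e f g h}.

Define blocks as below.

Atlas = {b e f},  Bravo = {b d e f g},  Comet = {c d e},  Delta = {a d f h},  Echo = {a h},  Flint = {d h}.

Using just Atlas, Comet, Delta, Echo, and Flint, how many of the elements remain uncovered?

Union of Atlas, Comet, Delta, Echo, Flint = {a, b, c, d, e, f, h}.
Not covered: g — 1 element.

1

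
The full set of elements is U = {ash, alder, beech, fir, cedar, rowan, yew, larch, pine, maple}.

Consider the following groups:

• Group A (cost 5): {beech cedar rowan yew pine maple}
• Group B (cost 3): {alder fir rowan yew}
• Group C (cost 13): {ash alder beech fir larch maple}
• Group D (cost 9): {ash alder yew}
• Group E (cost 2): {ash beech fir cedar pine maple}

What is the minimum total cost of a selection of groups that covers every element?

18

B, C, E together cover every element (B ∪ C ∪ E = {ash, alder, beech, fir, cedar, rowan, yew, larch, pine, maple}); total cost 3 + 13 + 2 = 18.
No covering selection has total cost below 18.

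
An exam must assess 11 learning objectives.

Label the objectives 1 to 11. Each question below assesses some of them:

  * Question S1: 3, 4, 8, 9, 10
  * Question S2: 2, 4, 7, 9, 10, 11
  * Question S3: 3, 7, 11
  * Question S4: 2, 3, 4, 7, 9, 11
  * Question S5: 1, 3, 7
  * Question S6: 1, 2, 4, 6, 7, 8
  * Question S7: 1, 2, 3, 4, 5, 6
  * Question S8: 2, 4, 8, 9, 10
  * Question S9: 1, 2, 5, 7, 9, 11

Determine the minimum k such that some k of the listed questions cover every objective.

3

S7 and S8 and S9 together: S7 ∪ S8 ∪ S9 = {1, 2, 3, 4, 5, 6, 7, 8, 9, 10, 11} — every objective is covered.
No 2 of the 9 questions cover everything (all 36 combinations miss at least one objective), so 3 is optimal.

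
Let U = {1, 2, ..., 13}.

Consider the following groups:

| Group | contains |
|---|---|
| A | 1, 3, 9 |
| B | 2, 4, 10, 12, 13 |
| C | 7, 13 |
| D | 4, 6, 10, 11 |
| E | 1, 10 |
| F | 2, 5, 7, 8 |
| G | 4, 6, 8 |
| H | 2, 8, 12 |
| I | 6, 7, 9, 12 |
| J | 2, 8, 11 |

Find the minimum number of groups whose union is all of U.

4

A, B, D, and F cover everything between them: the union {1, 2, 3, 4, 5, 6, 7, 8, 9, 10, 11, 12, 13} is all of U.
Only F contains 5, so F is forced; the remaining 9 items need at least 3 more groups (each remaining group adds at most 4) — so at least 4 groups are needed, and 4 is optimal.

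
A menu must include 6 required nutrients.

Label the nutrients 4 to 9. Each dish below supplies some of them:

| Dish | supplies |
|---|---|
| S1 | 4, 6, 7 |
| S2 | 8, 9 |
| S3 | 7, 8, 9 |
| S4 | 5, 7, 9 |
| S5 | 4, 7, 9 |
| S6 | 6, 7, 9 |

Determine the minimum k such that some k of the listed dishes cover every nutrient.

3

S1 and S2 and S4 together: S1 ∪ S2 ∪ S4 = {4, 5, 6, 7, 8, 9} — every nutrient is covered.
Only S4 contains 5, so S4 is forced; the remaining 3 nutrients need at least 2 more dishes (each remaining dish adds at most 2) — so at least 3 dishes are needed, and 3 is optimal.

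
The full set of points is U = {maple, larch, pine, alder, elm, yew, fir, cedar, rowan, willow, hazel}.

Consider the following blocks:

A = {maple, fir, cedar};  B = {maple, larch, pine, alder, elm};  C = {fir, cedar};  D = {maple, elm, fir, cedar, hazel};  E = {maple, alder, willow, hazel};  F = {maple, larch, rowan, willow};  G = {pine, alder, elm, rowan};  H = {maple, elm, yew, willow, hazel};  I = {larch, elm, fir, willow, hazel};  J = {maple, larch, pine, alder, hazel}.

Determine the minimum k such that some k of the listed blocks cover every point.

4

Take {A, F, G, H}. Their union is {maple, larch, pine, alder, elm, yew, fir, cedar, rowan, willow, hazel}, which is all 11 points.
No 3 of the 10 blocks cover everything (all 120 combinations miss at least one point), so 4 is optimal.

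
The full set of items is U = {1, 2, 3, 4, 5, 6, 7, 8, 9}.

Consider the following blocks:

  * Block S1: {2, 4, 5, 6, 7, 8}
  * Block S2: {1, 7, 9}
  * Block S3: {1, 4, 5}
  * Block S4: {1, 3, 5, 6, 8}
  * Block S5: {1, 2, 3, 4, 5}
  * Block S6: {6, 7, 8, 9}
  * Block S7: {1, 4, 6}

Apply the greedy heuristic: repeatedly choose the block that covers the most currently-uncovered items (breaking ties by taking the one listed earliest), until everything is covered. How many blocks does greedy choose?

Greedy: pick S1 (covers 6 new) → pick S2 (covers 2 new) → pick S4 (covers 1 new). Total picks: 3.
(The true minimum cover uses only 2 blocks, so greedy is not optimal here.)

3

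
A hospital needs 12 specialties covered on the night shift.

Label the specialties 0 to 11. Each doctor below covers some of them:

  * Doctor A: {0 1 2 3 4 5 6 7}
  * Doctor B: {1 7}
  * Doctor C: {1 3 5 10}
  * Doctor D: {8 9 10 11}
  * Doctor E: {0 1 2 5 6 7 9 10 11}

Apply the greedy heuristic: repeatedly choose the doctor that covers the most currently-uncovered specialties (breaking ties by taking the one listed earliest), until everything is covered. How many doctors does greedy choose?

3

Greedy: pick E (covers 9 new) → pick A (covers 2 new) → pick D (covers 1 new). Total picks: 3.
(The true minimum cover uses only 2 doctors, so greedy is not optimal here.)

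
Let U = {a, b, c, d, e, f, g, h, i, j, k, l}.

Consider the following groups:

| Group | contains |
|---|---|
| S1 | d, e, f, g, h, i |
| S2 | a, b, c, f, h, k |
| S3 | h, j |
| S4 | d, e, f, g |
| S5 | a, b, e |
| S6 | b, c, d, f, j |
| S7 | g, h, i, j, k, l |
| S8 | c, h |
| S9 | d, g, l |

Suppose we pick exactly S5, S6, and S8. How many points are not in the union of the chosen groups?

4

Union of S5, S6, S8 = {a, b, c, d, e, f, h, j}.
Not covered: g, i, k, l — 4 points.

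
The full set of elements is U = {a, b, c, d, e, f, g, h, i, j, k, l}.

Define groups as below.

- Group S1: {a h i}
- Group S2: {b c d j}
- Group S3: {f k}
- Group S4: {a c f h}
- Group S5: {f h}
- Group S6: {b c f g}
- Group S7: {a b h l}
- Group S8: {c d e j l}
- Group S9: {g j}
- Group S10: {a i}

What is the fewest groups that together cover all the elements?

S1 and S3 and S6 and S8 together: S1 ∪ S3 ∪ S6 ∪ S8 = {a, b, c, d, e, f, g, h, i, j, k, l} — every element is covered.
Only S8 contains e, so S8 is forced; the remaining 7 elements need at least 3 more groups (each remaining group adds at most 3) — so at least 4 groups are needed, and 4 is optimal.

4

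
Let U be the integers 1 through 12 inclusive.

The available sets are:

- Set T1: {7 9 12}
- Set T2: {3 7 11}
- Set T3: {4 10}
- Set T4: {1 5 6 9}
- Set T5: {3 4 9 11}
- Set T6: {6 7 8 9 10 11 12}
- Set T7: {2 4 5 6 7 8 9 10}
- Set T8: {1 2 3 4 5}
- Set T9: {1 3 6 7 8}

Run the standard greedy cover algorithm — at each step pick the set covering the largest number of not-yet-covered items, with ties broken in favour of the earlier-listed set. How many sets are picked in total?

Greedy: pick T7 (covers 8 new) → pick T2 (covers 2 new) → pick T1 (covers 1 new) → pick T4 (covers 1 new). Total picks: 4.
(The true minimum cover uses only 2 sets, so greedy is not optimal here.)

4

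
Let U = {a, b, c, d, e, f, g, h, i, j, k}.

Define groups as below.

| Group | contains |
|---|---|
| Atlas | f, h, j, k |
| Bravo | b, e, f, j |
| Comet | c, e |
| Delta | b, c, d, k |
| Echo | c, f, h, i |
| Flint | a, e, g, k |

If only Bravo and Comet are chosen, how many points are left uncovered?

6

Union of Bravo, Comet = {b, c, e, f, j}.
Not covered: a, d, g, h, i, k — 6 points.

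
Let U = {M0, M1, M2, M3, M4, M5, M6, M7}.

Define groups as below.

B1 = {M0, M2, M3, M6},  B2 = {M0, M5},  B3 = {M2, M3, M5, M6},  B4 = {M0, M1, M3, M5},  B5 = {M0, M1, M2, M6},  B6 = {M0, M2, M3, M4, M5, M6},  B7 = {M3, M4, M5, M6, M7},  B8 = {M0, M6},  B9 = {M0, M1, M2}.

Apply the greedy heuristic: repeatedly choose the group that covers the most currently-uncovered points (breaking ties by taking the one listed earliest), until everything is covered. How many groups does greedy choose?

Greedy: pick B6 (covers 6 new) → pick B4 (covers 1 new) → pick B7 (covers 1 new). Total picks: 3.
(The true minimum cover uses only 2 groups, so greedy is not optimal here.)

3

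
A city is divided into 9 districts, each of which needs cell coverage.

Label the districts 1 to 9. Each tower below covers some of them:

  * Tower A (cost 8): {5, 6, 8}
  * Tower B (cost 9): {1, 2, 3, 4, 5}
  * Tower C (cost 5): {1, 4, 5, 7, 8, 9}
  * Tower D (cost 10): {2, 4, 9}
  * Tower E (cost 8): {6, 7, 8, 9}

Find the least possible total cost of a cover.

B, E together cover every district (B ∪ E = {1, 2, 3, 4, 5, 6, 7, 8, 9}); total cost 9 + 8 = 17.
The greedy pick C, B, A costs 22; no covering selection beats 17.

17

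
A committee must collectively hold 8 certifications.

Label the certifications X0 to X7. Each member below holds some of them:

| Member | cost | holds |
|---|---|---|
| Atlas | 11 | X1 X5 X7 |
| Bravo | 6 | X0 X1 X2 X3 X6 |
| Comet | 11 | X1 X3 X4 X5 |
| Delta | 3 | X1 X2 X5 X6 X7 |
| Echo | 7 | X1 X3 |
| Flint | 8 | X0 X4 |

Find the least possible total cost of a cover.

17

Bravo, Delta, Flint together cover every certification (Bravo ∪ Delta ∪ Flint = {X0, X1, X2, X3, X4, X5, X6, X7}); total cost 6 + 3 + 8 = 17.
No covering selection has total cost below 17.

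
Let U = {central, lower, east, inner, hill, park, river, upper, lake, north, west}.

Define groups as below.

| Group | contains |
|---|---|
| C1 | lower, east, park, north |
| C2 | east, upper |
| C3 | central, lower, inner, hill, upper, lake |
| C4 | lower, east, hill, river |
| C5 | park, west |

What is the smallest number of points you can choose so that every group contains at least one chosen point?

3

H = {east, inner, west} meets every group (each contains at least one member of H), and |H| = 3.
No choice of 2 points meets every group, so 3 is the minimum.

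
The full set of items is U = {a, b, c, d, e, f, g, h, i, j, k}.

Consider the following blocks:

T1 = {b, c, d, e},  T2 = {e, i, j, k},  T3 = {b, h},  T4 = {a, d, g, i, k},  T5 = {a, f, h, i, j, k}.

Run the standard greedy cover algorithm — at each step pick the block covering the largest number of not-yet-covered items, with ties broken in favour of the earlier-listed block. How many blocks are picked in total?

3

Greedy: pick T5 (covers 6 new) → pick T1 (covers 4 new) → pick T4 (covers 1 new). Total picks: 3.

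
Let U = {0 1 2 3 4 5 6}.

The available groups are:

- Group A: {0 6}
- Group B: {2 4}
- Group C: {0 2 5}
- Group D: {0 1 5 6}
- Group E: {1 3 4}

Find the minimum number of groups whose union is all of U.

3

C and D and E together: C ∪ D ∪ E = {0, 1, 2, 3, 4, 5, 6} — every item is covered.
Only E contains 3, so E is forced; the remaining 4 items need at least 2 more groups (each remaining group adds at most 3) — so at least 3 groups are needed, and 3 is optimal.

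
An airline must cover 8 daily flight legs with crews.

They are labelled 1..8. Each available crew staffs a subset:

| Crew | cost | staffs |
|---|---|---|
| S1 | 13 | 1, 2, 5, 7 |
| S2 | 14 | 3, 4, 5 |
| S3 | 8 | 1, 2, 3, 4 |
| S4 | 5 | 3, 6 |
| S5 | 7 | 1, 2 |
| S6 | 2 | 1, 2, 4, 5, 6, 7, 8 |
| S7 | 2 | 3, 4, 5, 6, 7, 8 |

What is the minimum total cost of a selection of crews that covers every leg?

S6, S7 together cover every leg (S6 ∪ S7 = {1, 2, 3, 4, 5, 6, 7, 8}); total cost 2 + 2 = 4.
No covering selection has total cost below 4.

4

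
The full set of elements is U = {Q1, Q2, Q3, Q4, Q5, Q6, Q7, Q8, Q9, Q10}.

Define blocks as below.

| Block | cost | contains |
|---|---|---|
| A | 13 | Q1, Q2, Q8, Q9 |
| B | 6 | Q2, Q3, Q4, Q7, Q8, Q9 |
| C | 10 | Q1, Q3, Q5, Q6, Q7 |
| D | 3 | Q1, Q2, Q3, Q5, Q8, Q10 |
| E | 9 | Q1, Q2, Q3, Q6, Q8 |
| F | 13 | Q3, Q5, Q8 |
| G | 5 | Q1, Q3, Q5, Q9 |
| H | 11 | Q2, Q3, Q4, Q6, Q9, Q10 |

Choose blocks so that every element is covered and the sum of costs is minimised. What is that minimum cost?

18

B, D, E together cover every element (B ∪ D ∪ E = {Q1, Q2, Q3, Q4, Q5, Q6, Q7, Q8, Q9, Q10}); total cost 6 + 3 + 9 = 18.
No covering selection has total cost below 18.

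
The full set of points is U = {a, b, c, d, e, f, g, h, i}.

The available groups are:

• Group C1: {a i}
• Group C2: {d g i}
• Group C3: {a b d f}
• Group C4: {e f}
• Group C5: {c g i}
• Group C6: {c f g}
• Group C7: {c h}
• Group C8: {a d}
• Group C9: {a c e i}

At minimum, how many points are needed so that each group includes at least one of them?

Take T = {c, d, f, i}. Each listed group contains at least one of these, so T is a hitting set of size 4.
No choice of 3 points meets every group, so 4 is the minimum.

4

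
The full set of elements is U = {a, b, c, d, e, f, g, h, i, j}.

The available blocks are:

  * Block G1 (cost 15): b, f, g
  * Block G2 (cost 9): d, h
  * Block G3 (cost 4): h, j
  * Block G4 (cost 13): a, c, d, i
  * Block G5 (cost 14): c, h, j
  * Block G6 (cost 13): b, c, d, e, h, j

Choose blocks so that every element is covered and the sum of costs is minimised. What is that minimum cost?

41

G1, G4, G6 together cover every element (G1 ∪ G4 ∪ G6 = {a, b, c, d, e, f, g, h, i, j}); total cost 15 + 13 + 13 = 41.
The greedy pick G3, G4, G1, G6 costs 45; no covering selection beats 41.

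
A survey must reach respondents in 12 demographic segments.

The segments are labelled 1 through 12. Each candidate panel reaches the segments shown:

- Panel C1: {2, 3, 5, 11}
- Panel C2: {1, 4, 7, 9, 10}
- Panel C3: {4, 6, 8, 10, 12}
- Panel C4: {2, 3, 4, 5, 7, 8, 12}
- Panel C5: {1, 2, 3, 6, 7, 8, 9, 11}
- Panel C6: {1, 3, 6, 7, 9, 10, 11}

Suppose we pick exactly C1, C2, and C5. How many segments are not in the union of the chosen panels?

1

Union of C1, C2, C5 = {1, 2, 3, 4, 5, 6, 7, 8, 9, 10, 11}.
Not covered: 12 — 1 segment.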